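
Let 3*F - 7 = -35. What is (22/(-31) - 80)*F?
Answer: 23352/31 ≈ 753.29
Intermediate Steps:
F = -28/3 (F = 7/3 + (⅓)*(-35) = 7/3 - 35/3 = -28/3 ≈ -9.3333)
(22/(-31) - 80)*F = (22/(-31) - 80)*(-28/3) = (22*(-1/31) - 80)*(-28/3) = (-22/31 - 80)*(-28/3) = -2502/31*(-28/3) = 23352/31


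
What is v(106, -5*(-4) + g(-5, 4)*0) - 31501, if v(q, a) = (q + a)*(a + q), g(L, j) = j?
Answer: -15625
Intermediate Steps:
v(q, a) = (a + q)² (v(q, a) = (a + q)*(a + q) = (a + q)²)
v(106, -5*(-4) + g(-5, 4)*0) - 31501 = ((-5*(-4) + 4*0) + 106)² - 31501 = ((20 + 0) + 106)² - 31501 = (20 + 106)² - 31501 = 126² - 31501 = 15876 - 31501 = -15625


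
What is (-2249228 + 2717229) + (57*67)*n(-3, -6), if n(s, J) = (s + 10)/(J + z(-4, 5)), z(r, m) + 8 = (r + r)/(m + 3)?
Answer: 2331094/5 ≈ 4.6622e+5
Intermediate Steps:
z(r, m) = -8 + 2*r/(3 + m) (z(r, m) = -8 + (r + r)/(m + 3) = -8 + (2*r)/(3 + m) = -8 + 2*r/(3 + m))
n(s, J) = (10 + s)/(-9 + J) (n(s, J) = (s + 10)/(J + 2*(-12 - 4 - 4*5)/(3 + 5)) = (10 + s)/(J + 2*(-12 - 4 - 20)/8) = (10 + s)/(J + 2*(⅛)*(-36)) = (10 + s)/(J - 9) = (10 + s)/(-9 + J))
(-2249228 + 2717229) + (57*67)*n(-3, -6) = (-2249228 + 2717229) + (57*67)*((10 - 3)/(-9 - 6)) = 468001 + 3819*(7/(-15)) = 468001 + 3819*(-1/15*7) = 468001 + 3819*(-7/15) = 468001 - 8911/5 = 2331094/5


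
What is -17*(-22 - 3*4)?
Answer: 578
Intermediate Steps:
-17*(-22 - 3*4) = -17*(-22 - 12) = -17*(-34) = 578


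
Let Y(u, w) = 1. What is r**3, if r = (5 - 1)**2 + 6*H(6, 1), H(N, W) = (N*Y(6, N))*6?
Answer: 12487168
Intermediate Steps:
H(N, W) = 6*N (H(N, W) = (N*1)*6 = N*6 = 6*N)
r = 232 (r = (5 - 1)**2 + 6*(6*6) = 4**2 + 6*36 = 16 + 216 = 232)
r**3 = 232**3 = 12487168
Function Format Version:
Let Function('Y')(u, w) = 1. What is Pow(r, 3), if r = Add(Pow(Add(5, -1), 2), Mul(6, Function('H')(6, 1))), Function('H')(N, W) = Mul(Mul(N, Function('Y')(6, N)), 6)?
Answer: 12487168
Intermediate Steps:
Function('H')(N, W) = Mul(6, N) (Function('H')(N, W) = Mul(Mul(N, 1), 6) = Mul(N, 6) = Mul(6, N))
r = 232 (r = Add(Pow(Add(5, -1), 2), Mul(6, Mul(6, 6))) = Add(Pow(4, 2), Mul(6, 36)) = Add(16, 216) = 232)
Pow(r, 3) = Pow(232, 3) = 12487168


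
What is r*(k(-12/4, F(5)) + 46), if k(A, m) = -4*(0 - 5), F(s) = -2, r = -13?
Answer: -858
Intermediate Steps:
k(A, m) = 20 (k(A, m) = -4*(-5) = 20)
r*(k(-12/4, F(5)) + 46) = -13*(20 + 46) = -13*66 = -858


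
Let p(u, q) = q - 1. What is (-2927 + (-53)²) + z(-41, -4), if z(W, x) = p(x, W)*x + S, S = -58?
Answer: -8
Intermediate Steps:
p(u, q) = -1 + q
z(W, x) = -58 + x*(-1 + W) (z(W, x) = (-1 + W)*x - 58 = x*(-1 + W) - 58 = -58 + x*(-1 + W))
(-2927 + (-53)²) + z(-41, -4) = (-2927 + (-53)²) + (-58 - 4*(-1 - 41)) = (-2927 + 2809) + (-58 - 4*(-42)) = -118 + (-58 + 168) = -118 + 110 = -8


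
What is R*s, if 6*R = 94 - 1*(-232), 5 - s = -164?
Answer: 27547/3 ≈ 9182.3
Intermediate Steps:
s = 169 (s = 5 - 1*(-164) = 5 + 164 = 169)
R = 163/3 (R = (94 - 1*(-232))/6 = (94 + 232)/6 = (⅙)*326 = 163/3 ≈ 54.333)
R*s = (163/3)*169 = 27547/3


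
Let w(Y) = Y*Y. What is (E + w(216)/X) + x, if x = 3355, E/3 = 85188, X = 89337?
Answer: 7710364453/29779 ≈ 2.5892e+5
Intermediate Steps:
E = 255564 (E = 3*85188 = 255564)
w(Y) = Y²
(E + w(216)/X) + x = (255564 + 216²/89337) + 3355 = (255564 + 46656*(1/89337)) + 3355 = (255564 + 15552/29779) + 3355 = 7610455908/29779 + 3355 = 7710364453/29779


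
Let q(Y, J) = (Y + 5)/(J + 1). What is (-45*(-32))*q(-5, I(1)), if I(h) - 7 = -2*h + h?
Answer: 0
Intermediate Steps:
I(h) = 7 - h (I(h) = 7 + (-2*h + h) = 7 - h)
q(Y, J) = (5 + Y)/(1 + J)
(-45*(-32))*q(-5, I(1)) = (-45*(-32))*((5 - 5)/(1 + (7 - 1*1))) = 1440*(0/(1 + (7 - 1))) = 1440*(0/(1 + 6)) = 1440*(0/7) = 1440*((1/7)*0) = 1440*0 = 0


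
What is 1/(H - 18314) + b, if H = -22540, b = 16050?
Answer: 655706699/40854 ≈ 16050.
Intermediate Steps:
1/(H - 18314) + b = 1/(-22540 - 18314) + 16050 = 1/(-40854) + 16050 = -1/40854 + 16050 = 655706699/40854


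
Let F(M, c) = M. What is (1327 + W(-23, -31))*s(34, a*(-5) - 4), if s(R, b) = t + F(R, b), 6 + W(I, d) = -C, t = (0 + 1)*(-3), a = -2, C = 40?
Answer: 39711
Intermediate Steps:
t = -3 (t = 1*(-3) = -3)
W(I, d) = -46 (W(I, d) = -6 - 1*40 = -6 - 40 = -46)
s(R, b) = -3 + R
(1327 + W(-23, -31))*s(34, a*(-5) - 4) = (1327 - 46)*(-3 + 34) = 1281*31 = 39711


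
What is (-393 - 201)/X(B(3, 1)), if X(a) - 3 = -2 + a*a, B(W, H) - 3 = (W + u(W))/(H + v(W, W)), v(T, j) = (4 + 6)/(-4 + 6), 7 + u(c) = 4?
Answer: -297/5 ≈ -59.400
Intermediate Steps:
u(c) = -3 (u(c) = -7 + 4 = -3)
v(T, j) = 5 (v(T, j) = 10/2 = 10*(1/2) = 5)
B(W, H) = 3 + (-3 + W)/(5 + H) (B(W, H) = 3 + (W - 3)/(H + 5) = 3 + (-3 + W)/(5 + H))
X(a) = 1 + a**2 (X(a) = 3 + (-2 + a*a) = 3 + (-2 + a**2) = 1 + a**2)
(-393 - 201)/X(B(3, 1)) = (-393 - 201)/(1 + ((12 + 3 + 3*1)/(5 + 1))**2) = -594/(1 + ((12 + 3 + 3)/6)**2) = -594/(1 + ((1/6)*18)**2) = -594/(1 + 3**2) = -594/(1 + 9) = -594/10 = -594*1/10 = -297/5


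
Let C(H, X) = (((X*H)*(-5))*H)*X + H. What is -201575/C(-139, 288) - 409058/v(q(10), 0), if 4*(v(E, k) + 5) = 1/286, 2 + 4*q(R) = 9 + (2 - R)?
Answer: 3749691196272416593/45825233276221 ≈ 81826.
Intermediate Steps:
C(H, X) = H - 5*H²*X² (C(H, X) = (((H*X)*(-5))*H)*X + H = ((-5*H*X)*H)*X + H = (-5*X*H²)*X + H = -5*H²*X² + H = H - 5*H²*X²)
q(R) = 9/4 - R/4 (q(R) = -½ + (9 + (2 - R))/4 = -½ + (11 - R)/4 = -½ + (11/4 - R/4) = 9/4 - R/4)
v(E, k) = -5719/1144 (v(E, k) = -5 + (¼)/286 = -5 + (¼)*(1/286) = -5 + 1/1144 = -5719/1144)
-201575/C(-139, 288) - 409058/v(q(10), 0) = -201575*(-1/(139*(1 - 5*(-139)*288²))) - 409058/(-5719/1144) = -201575*(-1/(139*(1 - 5*(-139)*82944))) - 409058*(-1144/5719) = -201575*(-1/(139*(1 + 57646080))) + 467962352/5719 = -201575/((-139*57646081)) + 467962352/5719 = -201575/(-8012805259) + 467962352/5719 = -201575*(-1/8012805259) + 467962352/5719 = 201575/8012805259 + 467962352/5719 = 3749691196272416593/45825233276221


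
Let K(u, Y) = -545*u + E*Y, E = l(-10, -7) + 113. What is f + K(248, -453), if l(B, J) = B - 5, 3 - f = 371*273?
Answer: -280834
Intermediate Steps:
f = -101280 (f = 3 - 371*273 = 3 - 1*101283 = 3 - 101283 = -101280)
l(B, J) = -5 + B
E = 98 (E = (-5 - 10) + 113 = -15 + 113 = 98)
K(u, Y) = -545*u + 98*Y
f + K(248, -453) = -101280 + (-545*248 + 98*(-453)) = -101280 + (-135160 - 44394) = -101280 - 179554 = -280834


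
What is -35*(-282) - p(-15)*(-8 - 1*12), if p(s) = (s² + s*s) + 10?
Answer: 19070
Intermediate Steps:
p(s) = 10 + 2*s² (p(s) = (s² + s²) + 10 = 2*s² + 10 = 10 + 2*s²)
-35*(-282) - p(-15)*(-8 - 1*12) = -35*(-282) - (10 + 2*(-15)²)*(-8 - 1*12) = 9870 - (10 + 2*225)*(-8 - 12) = 9870 - (10 + 450)*(-20) = 9870 - 460*(-20) = 9870 - 1*(-9200) = 9870 + 9200 = 19070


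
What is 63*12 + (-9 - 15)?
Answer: 732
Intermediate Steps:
63*12 + (-9 - 15) = 756 - 24 = 732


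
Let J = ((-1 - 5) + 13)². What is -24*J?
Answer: -1176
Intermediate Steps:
J = 49 (J = (-6 + 13)² = 7² = 49)
-24*J = -24*49 = -1176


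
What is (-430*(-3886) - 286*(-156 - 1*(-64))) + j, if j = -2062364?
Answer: -365072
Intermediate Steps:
(-430*(-3886) - 286*(-156 - 1*(-64))) + j = (-430*(-3886) - 286*(-156 - 1*(-64))) - 2062364 = (1670980 - 286*(-156 + 64)) - 2062364 = (1670980 - 286*(-92)) - 2062364 = (1670980 + 26312) - 2062364 = 1697292 - 2062364 = -365072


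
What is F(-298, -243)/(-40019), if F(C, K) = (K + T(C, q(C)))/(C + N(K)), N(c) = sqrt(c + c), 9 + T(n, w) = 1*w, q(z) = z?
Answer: -16390/357329651 - 495*I*sqrt(6)/357329651 ≈ -4.5868e-5 - 3.3932e-6*I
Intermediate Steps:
T(n, w) = -9 + w (T(n, w) = -9 + 1*w = -9 + w)
N(c) = sqrt(2)*sqrt(c) (N(c) = sqrt(2*c) = sqrt(2)*sqrt(c))
F(C, K) = (-9 + C + K)/(C + sqrt(2)*sqrt(K)) (F(C, K) = (K + (-9 + C))/(C + sqrt(2)*sqrt(K)) = (-9 + C + K)/(C + sqrt(2)*sqrt(K)))
F(-298, -243)/(-40019) = ((-9 - 298 - 243)/(-298 + sqrt(2)*sqrt(-243)))/(-40019) = (-550/(-298 + sqrt(2)*(9*I*sqrt(3))))*(-1/40019) = (-550/(-298 + 9*I*sqrt(6)))*(-1/40019) = -550/(-298 + 9*I*sqrt(6))*(-1/40019) = 550/(40019*(-298 + 9*I*sqrt(6)))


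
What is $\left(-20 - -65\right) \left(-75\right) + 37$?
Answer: $-3338$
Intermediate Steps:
$\left(-20 - -65\right) \left(-75\right) + 37 = \left(-20 + 65\right) \left(-75\right) + 37 = 45 \left(-75\right) + 37 = -3375 + 37 = -3338$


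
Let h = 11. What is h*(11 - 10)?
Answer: 11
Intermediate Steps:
h*(11 - 10) = 11*(11 - 10) = 11*1 = 11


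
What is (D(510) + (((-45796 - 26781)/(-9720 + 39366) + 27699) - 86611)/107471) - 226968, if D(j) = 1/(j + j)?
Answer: -9456461115253283/41664191940 ≈ -2.2697e+5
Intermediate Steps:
D(j) = 1/(2*j)
(D(510) + (((-45796 - 26781)/(-9720 + 39366) + 27699) - 86611)/107471) - 226968 = ((1/2)/510 + (((-45796 - 26781)/(-9720 + 39366) + 27699) - 86611)/107471) - 226968 = ((1/2)*(1/510) + ((-72577/29646 + 27699) - 86611)*(1/107471)) - 226968 = (1/1020 + ((-72577*1/29646 + 27699) - 86611)*(1/107471)) - 226968 = (1/1020 + ((-72577/29646 + 27699) - 86611)*(1/107471)) - 226968 = (1/1020 + (821091977/29646 - 86611)*(1/107471)) - 226968 = (1/1020 - 1746577729/29646*1/107471) - 226968 = (1/1020 - 134352133/245083482) - 226968 = -22799015363/41664191940 - 226968 = -9456461115253283/41664191940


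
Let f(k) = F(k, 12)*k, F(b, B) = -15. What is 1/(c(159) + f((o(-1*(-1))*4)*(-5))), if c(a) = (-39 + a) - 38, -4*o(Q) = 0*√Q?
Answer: 1/82 ≈ 0.012195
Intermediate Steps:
o(Q) = 0 (o(Q) = -0*√Q = -¼*0 = 0)
c(a) = -77 + a
f(k) = -15*k
1/(c(159) + f((o(-1*(-1))*4)*(-5))) = 1/((-77 + 159) - 15*0*4*(-5)) = 1/(82 - 0*(-5)) = 1/(82 - 15*0) = 1/(82 + 0) = 1/82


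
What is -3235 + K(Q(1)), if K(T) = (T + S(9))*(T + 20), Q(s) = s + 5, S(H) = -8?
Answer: -3287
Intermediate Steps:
Q(s) = 5 + s
K(T) = (-8 + T)*(20 + T) (K(T) = (T - 8)*(T + 20) = (-8 + T)*(20 + T))
-3235 + K(Q(1)) = -3235 + (-160 + (5 + 1)² + 12*(5 + 1)) = -3235 + (-160 + 6² + 12*6) = -3235 + (-160 + 36 + 72) = -3235 - 52 = -3287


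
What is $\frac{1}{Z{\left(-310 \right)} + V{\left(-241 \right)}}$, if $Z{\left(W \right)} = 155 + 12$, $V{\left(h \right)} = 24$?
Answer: $\frac{1}{191} \approx 0.0052356$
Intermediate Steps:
$Z{\left(W \right)} = 167$
$\frac{1}{Z{\left(-310 \right)} + V{\left(-241 \right)}} = \frac{1}{167 + 24} = \frac{1}{191}$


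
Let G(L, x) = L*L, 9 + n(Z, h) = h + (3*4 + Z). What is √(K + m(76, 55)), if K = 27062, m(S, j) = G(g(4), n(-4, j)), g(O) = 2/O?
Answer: √108249/2 ≈ 164.51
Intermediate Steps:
n(Z, h) = 3 + Z + h (n(Z, h) = -9 + (h + (3*4 + Z)) = -9 + (h + (12 + Z)) = -9 + (12 + Z + h) = 3 + Z + h)
G(L, x) = L²
m(S, j) = ¼ (m(S, j) = (2/4)² = (2*(¼))² = (½)² = ¼)
√(K + m(76, 55)) = √(27062 + ¼) = √(108249/4) = √108249/2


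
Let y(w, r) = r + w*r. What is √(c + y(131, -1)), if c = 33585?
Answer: 9*√413 ≈ 182.90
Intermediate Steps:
y(w, r) = r + r*w
√(c + y(131, -1)) = √(33585 - (1 + 131)) = √(33585 - 1*132) = √(33585 - 132) = √33453 = 9*√413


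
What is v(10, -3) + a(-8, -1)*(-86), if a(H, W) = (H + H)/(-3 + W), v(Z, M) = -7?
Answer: -351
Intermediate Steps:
a(H, W) = 2*H/(-3 + W) (a(H, W) = (2*H)/(-3 + W) = 2*H/(-3 + W))
v(10, -3) + a(-8, -1)*(-86) = -7 + (2*(-8)/(-3 - 1))*(-86) = -7 + (2*(-8)/(-4))*(-86) = -7 + (2*(-8)*(-¼))*(-86) = -7 + 4*(-86) = -7 - 344 = -351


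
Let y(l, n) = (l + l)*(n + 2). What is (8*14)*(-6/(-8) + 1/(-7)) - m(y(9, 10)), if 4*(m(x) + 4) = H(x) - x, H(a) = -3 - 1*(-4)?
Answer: 503/4 ≈ 125.75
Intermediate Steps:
y(l, n) = 2*l*(2 + n) (y(l, n) = (2*l)*(2 + n) = 2*l*(2 + n))
H(a) = 1 (H(a) = -3 + 4 = 1)
m(x) = -15/4 - x/4 (m(x) = -4 + (1 - x)/4 = -4 + (¼ - x/4) = -15/4 - x/4)
(8*14)*(-6/(-8) + 1/(-7)) - m(y(9, 10)) = (8*14)*(-6/(-8) + 1/(-7)) - (-15/4 - 9*(2 + 10)/2) = 112*(-6*(-⅛) + 1*(-⅐)) - (-15/4 - 9*12/2) = 112*(¾ - ⅐) - (-15/4 - ¼*216) = 112*(17/28) - (-15/4 - 54) = 68 - 1*(-231/4) = 68 + 231/4 = 503/4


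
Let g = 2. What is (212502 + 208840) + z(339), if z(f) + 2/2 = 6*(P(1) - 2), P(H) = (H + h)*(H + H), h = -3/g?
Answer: 421323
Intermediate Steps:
h = -3/2 ≈ -1.5000
P(H) = 2*H*(-3/2 + H) (P(H) = (H - 3/2)*(H + H) = (-3/2 + H)*(2*H) = 2*H*(-3/2 + H))
z(f) = -19 (z(f) = -1 + 6*(1*(-3 + 2*1) - 2) = -1 + 6*(1*(-3 + 2) - 2) = -1 + 6*(1*(-1) - 2) = -1 + 6*(-1 - 2) = -1 + 6*(-3) = -1 - 18 = -19)
(212502 + 208840) + z(339) = (212502 + 208840) - 19 = 421342 - 19 = 421323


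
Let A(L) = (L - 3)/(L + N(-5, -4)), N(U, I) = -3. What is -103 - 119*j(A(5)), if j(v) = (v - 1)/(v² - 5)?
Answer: -103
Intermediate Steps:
A(L) = 1 (A(L) = (L - 3)/(L - 3) = (-3 + L)/(-3 + L) = 1)
j(v) = (-1 + v)/(-5 + v²)
-103 - 119*j(A(5)) = -103 - 119*(-1 + 1)/(-5 + 1²) = -103 - 119*0/(-5 + 1) = -103 - 119*0/(-4) = -103 - (-119)*0/4 = -103 - 119*0 = -103 + 0 = -103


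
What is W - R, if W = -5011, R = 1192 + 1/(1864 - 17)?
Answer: -11456942/1847 ≈ -6203.0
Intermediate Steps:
R = 2201625/1847 (R = 1192 + 1/1847 = 2201625/1847 ≈ 1192.0)
W - R = -5011 - 1*2201625/1847 = -5011 - 2201625/1847 = -11456942/1847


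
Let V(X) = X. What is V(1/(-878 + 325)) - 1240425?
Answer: -685955026/553 ≈ -1.2404e+6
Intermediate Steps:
V(1/(-878 + 325)) - 1240425 = 1/(-878 + 325) - 1240425 = 1/(-553) - 1240425 = -1/553 - 1240425 = -685955026/553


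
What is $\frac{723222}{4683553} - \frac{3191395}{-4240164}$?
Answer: $\frac{18013647514843}{19859032822692} \approx 0.90708$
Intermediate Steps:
$\frac{723222}{4683553} - \frac{3191395}{-4240164} = 723222 \cdot \frac{1}{4683553} - - \frac{3191395}{4240164} = \frac{723222}{4683553} + \frac{3191395}{4240164} = \frac{18013647514843}{19859032822692}$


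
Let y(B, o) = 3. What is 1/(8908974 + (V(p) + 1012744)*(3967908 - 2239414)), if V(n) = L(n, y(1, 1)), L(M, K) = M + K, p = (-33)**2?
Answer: 1/1752418351958 ≈ 5.7064e-13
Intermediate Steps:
p = 1089
L(M, K) = K + M
V(n) = 3 + n
1/(8908974 + (V(p) + 1012744)*(3967908 - 2239414)) = 1/(8908974 + ((3 + 1089) + 1012744)*(3967908 - 2239414)) = 1/(8908974 + (1092 + 1012744)*1728494) = 1/(8908974 + 1013836*1728494) = 1/(8908974 + 1752409442984) = 1/1752418351958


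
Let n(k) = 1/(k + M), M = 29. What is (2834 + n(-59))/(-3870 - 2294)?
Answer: -85019/184920 ≈ -0.45976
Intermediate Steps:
n(k) = 1/(29 + k) (n(k) = 1/(k + 29) = 1/(29 + k))
(2834 + n(-59))/(-3870 - 2294) = (2834 + 1/(29 - 59))/(-3870 - 2294) = (2834 + 1/(-30))/(-6164) = (2834 - 1/30)*(-1/6164) = (85019/30)*(-1/6164) = -85019/184920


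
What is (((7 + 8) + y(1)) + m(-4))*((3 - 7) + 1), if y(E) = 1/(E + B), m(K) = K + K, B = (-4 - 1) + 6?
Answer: -45/2 ≈ -22.500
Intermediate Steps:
B = 1 (B = -5 + 6 = 1)
m(K) = 2*K
y(E) = 1/(1 + E) (y(E) = 1/(E + 1) = 1/(1 + E))
(((7 + 8) + y(1)) + m(-4))*((3 - 7) + 1) = (((7 + 8) + 1/(1 + 1)) + 2*(-4))*((3 - 7) + 1) = ((15 + 1/2) - 8)*(-4 + 1) = ((15 + ½) - 8)*(-3) = (31/2 - 8)*(-3) = (15/2)*(-3) = -45/2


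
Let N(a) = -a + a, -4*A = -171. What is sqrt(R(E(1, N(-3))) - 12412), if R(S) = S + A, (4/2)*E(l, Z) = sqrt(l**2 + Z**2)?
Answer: 5*I*sqrt(1979)/2 ≈ 111.21*I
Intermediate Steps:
A = 171/4 (A = -1/4*(-171) = 171/4 ≈ 42.750)
N(a) = 0
E(l, Z) = sqrt(Z**2 + l**2)/2 (E(l, Z) = sqrt(l**2 + Z**2)/2 = sqrt(Z**2 + l**2)/2)
R(S) = 171/4 + S (R(S) = S + 171/4 = 171/4 + S)
sqrt(R(E(1, N(-3))) - 12412) = sqrt((171/4 + sqrt(0**2 + 1**2)/2) - 12412) = sqrt((171/4 + sqrt(0 + 1)/2) - 12412) = sqrt((171/4 + sqrt(1)/2) - 12412) = sqrt((171/4 + (1/2)*1) - 12412) = sqrt((171/4 + 1/2) - 12412) = sqrt(173/4 - 12412) = sqrt(-49475/4) = 5*I*sqrt(1979)/2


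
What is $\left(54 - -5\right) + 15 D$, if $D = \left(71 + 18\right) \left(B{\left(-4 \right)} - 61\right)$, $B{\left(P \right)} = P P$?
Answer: $-60016$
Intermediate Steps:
$B{\left(P \right)} = P^{2}$
$D = -4005$ ($D = \left(71 + 18\right) \left(\left(-4\right)^{2} - 61\right) = 89 \left(16 - 61\right) = 89 \left(-45\right) = -4005$)
$\left(54 - -5\right) + 15 D = \left(54 - -5\right) + 15 \left(-4005\right) = \left(54 + 5\right) - 60075 = 59 - 60075 = -60016$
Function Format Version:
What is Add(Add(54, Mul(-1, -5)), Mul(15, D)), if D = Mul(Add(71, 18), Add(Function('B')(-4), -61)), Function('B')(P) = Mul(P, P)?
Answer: -60016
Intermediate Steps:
Function('B')(P) = Pow(P, 2)
D = -4005 (D = Mul(Add(71, 18), Add(Pow(-4, 2), -61)) = Mul(89, Add(16, -61)) = Mul(89, -45) = -4005)
Add(Add(54, Mul(-1, -5)), Mul(15, D)) = Add(Add(54, Mul(-1, -5)), Mul(15, -4005)) = Add(Add(54, 5), -60075) = Add(59, -60075) = -60016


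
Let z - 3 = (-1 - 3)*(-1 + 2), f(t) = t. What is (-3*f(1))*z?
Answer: 3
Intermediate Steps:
z = -1 (z = 3 + (-1 - 3)*(-1 + 2) = 3 - 4*1 = 3 - 4 = -1)
(-3*f(1))*z = -3*1*(-1) = -3*(-1) = 3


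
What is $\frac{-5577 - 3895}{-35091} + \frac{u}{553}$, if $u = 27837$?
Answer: $\frac{20042167}{396027} \approx 50.608$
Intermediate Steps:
$\frac{-5577 - 3895}{-35091} + \frac{u}{553} = \frac{-5577 - 3895}{-35091} + \frac{27837}{553} = \left(-5577 - 3895\right) \left(- \frac{1}{35091}\right) + 27837 \cdot \frac{1}{553} = \left(-9472\right) \left(- \frac{1}{35091}\right) + \frac{27837}{553} = \frac{9472}{35091} + \frac{27837}{553} = \frac{20042167}{396027}$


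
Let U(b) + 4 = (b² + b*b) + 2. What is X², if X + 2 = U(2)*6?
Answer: 1156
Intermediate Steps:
U(b) = -2 + 2*b² (U(b) = -4 + ((b² + b*b) + 2) = -4 + ((b² + b²) + 2) = -4 + (2*b² + 2) = -4 + (2 + 2*b²) = -2 + 2*b²)
X = 34 (X = -2 + (-2 + 2*2²)*6 = -2 + (-2 + 2*4)*6 = -2 + (-2 + 8)*6 = -2 + 6*6 = -2 + 36 = 34)
X² = 34² = 1156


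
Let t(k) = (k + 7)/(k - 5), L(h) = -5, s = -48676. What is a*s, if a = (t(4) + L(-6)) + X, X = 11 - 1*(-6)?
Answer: -48676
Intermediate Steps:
t(k) = (7 + k)/(-5 + k)
X = 17 (X = 11 + 6 = 17)
a = 1 (a = ((7 + 4)/(-5 + 4) - 5) + 17 = (11/(-1) - 5) + 17 = (-1*11 - 5) + 17 = (-11 - 5) + 17 = -16 + 17 = 1)
a*s = 1*(-48676) = -48676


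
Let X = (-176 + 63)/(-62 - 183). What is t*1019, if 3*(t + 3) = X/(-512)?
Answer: -1150525387/376320 ≈ -3057.3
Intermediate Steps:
X = 113/245 (X = -113/(-245) = -113*(-1/245) = 113/245 ≈ 0.46122)
t = -1129073/376320 (t = -3 + ((113/245)/(-512))/3 = -3 + ((113/245)*(-1/512))/3 = -3 + (⅓)*(-113/125440) = -3 - 113/376320 = -1129073/376320 ≈ -3.0003)
t*1019 = -1129073/376320*1019 = -1150525387/376320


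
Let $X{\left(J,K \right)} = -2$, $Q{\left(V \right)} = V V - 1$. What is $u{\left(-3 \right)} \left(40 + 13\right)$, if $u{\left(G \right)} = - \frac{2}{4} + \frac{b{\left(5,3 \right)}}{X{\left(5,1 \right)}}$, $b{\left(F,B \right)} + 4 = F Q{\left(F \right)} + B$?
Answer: $-3180$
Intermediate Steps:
$Q{\left(V \right)} = -1 + V^{2}$ ($Q{\left(V \right)} = V^{2} - 1 = -1 + V^{2}$)
$b{\left(F,B \right)} = -4 + B + F \left(-1 + F^{2}\right)$ ($b{\left(F,B \right)} = -4 + \left(F \left(-1 + F^{2}\right) + B\right) = -4 + \left(B + F \left(-1 + F^{2}\right)\right) = -4 + B + F \left(-1 + F^{2}\right)$)
$u{\left(G \right)} = -60$ ($u{\left(G \right)} = - \frac{2}{4} + \frac{-4 + 3 + 5^{3} - 5}{-2} = \left(-2\right) \frac{1}{4} + \left(-4 + 3 + 125 - 5\right) \left(- \frac{1}{2}\right) = - \frac{1}{2} + 119 \left(- \frac{1}{2}\right) = - \frac{1}{2} - \frac{119}{2} = -60$)
$u{\left(-3 \right)} \left(40 + 13\right) = - 60 \left(40 + 13\right) = \left(-60\right) 53 = -3180$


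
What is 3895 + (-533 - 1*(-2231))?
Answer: 5593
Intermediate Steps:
3895 + (-533 - 1*(-2231)) = 3895 + (-533 + 2231) = 3895 + 1698 = 5593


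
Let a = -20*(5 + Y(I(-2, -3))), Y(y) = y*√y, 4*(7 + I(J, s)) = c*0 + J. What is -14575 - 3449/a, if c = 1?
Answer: -52098727/3575 + 10347*I*√30/7150 ≈ -14573.0 + 7.9263*I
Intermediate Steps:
I(J, s) = -7 + J/4 (I(J, s) = -7 + (1*0 + J)/4 = -7 + (0 + J)/4 = -7 + J/4)
Y(y) = y^(3/2)
a = -100 + 75*I*√30 (a = -20*(5 + (-7 + (¼)*(-2))^(3/2)) = -20*(5 + (-7 - ½)^(3/2)) = -20*(5 + (-15/2)^(3/2)) = -20*(5 - 15*I*√30/4) = -100 + 75*I*√30 ≈ -100.0 + 410.79*I)
-14575 - 3449/a = -14575 - 3449/(-100 + 75*I*√30)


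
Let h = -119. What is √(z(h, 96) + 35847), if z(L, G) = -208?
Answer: √35639 ≈ 188.78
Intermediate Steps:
√(z(h, 96) + 35847) = √(-208 + 35847) = √35639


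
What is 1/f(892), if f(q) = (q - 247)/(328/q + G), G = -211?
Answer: -15657/47945 ≈ -0.32656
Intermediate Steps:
f(q) = (-247 + q)/(-211 + 328/q) (f(q) = (q - 247)/(328/q - 211) = (-247 + q)/(-211 + 328/q))
1/f(892) = 1/(892*(247 - 1*892)/(-328 + 211*892)) = 1/(892*(247 - 892)/(-328 + 188212)) = 1/(892*(-645)/187884) = 1/(892*(1/187884)*(-645)) = 1/(-47945/15657) = -15657/47945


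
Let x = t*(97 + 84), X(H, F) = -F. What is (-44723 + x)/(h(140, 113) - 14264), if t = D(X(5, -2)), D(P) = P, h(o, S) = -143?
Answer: 44361/14407 ≈ 3.0791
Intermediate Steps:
t = 2 (t = -1*(-2) = 2)
x = 362 (x = 2*(97 + 84) = 2*181 = 362)
(-44723 + x)/(h(140, 113) - 14264) = (-44723 + 362)/(-143 - 14264) = -44361/(-14407) = -44361*(-1/14407) = 44361/14407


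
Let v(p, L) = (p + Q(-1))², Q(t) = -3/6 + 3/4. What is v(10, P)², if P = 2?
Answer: 2825761/256 ≈ 11038.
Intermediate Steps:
Q(t) = ¼ (Q(t) = -3*⅙ + 3*(¼) = -½ + ¾ = ¼)
v(p, L) = (¼ + p)² (v(p, L) = (p + ¼)² = (¼ + p)²)
v(10, P)² = ((1 + 4*10)²/16)² = ((1 + 40)²/16)² = ((1/16)*41²)² = ((1/16)*1681)² = (1681/16)² = 2825761/256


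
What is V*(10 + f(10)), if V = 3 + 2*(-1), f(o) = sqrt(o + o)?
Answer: 10 + 2*sqrt(5) ≈ 14.472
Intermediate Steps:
f(o) = sqrt(2)*sqrt(o) (f(o) = sqrt(2*o) = sqrt(2)*sqrt(o))
V = 1 (V = 3 - 2 = 1)
V*(10 + f(10)) = 1*(10 + sqrt(2)*sqrt(10)) = 1*(10 + 2*sqrt(5)) = 10 + 2*sqrt(5)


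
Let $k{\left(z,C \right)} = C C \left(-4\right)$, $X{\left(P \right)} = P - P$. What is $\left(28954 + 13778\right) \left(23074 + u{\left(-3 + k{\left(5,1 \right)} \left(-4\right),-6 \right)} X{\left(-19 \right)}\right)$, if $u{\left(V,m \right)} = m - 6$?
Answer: $985998168$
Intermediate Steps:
$X{\left(P \right)} = 0$
$k{\left(z,C \right)} = - 4 C^{2}$ ($k{\left(z,C \right)} = C^{2} \left(-4\right) = - 4 C^{2}$)
$u{\left(V,m \right)} = -6 + m$
$\left(28954 + 13778\right) \left(23074 + u{\left(-3 + k{\left(5,1 \right)} \left(-4\right),-6 \right)} X{\left(-19 \right)}\right) = \left(28954 + 13778\right) \left(23074 + \left(-6 - 6\right) 0\right) = 42732 \left(23074 - 0\right) = 42732 \left(23074 + 0\right) = 42732 \cdot 23074 = 985998168$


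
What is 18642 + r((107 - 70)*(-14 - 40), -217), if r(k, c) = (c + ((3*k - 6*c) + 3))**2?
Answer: 24087478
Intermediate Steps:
r(k, c) = (3 - 5*c + 3*k)**2 (r(k, c) = (c + ((-6*c + 3*k) + 3))**2 = (c + (3 - 6*c + 3*k))**2 = (3 - 5*c + 3*k)**2)
18642 + r((107 - 70)*(-14 - 40), -217) = 18642 + (3 - 5*(-217) + 3*((107 - 70)*(-14 - 40)))**2 = 18642 + (3 + 1085 + 3*(37*(-54)))**2 = 18642 + (3 + 1085 + 3*(-1998))**2 = 18642 + (3 + 1085 - 5994)**2 = 18642 + (-4906)**2 = 18642 + 24068836 = 24087478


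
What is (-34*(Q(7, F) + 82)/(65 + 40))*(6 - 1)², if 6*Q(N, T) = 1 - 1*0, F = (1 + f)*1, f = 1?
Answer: -41905/63 ≈ -665.16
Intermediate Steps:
F = 2 (F = (1 + 1)*1 = 2*1 = 2)
Q(N, T) = ⅙ (Q(N, T) = (1 - 1*0)/6 = (1 + 0)/6 = (⅙)*1 = ⅙)
(-34*(Q(7, F) + 82)/(65 + 40))*(6 - 1)² = (-34*(⅙ + 82)/(65 + 40))*(6 - 1)² = -8381/(3*105)*5² = -8381/(3*105)*25 = -34*493/630*25 = -8381/315*25 = -41905/63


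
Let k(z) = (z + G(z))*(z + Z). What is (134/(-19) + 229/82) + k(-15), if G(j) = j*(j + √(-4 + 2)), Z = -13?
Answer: -9167677/1558 + 420*I*√2 ≈ -5884.3 + 593.97*I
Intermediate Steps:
G(j) = j*(j + I*√2) (G(j) = j*(j + √(-2)) = j*(j + I*√2))
k(z) = (-13 + z)*(z + z*(z + I*√2)) (k(z) = (z + z*(z + I*√2))*(z - 13) = (z + z*(z + I*√2))*(-13 + z) = (-13 + z)*(z + z*(z + I*√2)))
(134/(-19) + 229/82) + k(-15) = (134/(-19) + 229/82) - 15*(-13 - 12*(-15) - 15*(-15 + I*√2) - 13*I*√2) = (134*(-1/19) + 229*(1/82)) - 15*(-13 + 180 + (225 - 15*I*√2) - 13*I*√2) = (-134/19 + 229/82) - 15*(392 - 28*I*√2) = -6637/1558 + (-5880 + 420*I*√2) = -9167677/1558 + 420*I*√2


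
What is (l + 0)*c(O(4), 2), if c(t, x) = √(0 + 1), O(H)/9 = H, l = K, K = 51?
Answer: 51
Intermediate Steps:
l = 51
O(H) = 9*H
c(t, x) = 1 (c(t, x) = √1 = 1)
(l + 0)*c(O(4), 2) = (51 + 0)*1 = 51*1 = 51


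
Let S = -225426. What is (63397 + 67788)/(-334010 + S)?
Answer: -131185/559436 ≈ -0.23450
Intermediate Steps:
(63397 + 67788)/(-334010 + S) = (63397 + 67788)/(-334010 - 225426) = 131185/(-559436) = 131185*(-1/559436) = -131185/559436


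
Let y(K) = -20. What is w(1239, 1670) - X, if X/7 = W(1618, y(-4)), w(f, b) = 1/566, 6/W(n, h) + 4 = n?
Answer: -3693/152254 ≈ -0.024256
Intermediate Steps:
W(n, h) = 6/(-4 + n)
w(f, b) = 1/566
X = 7/269 (X = 7*(6/(-4 + 1618)) = 7*(6/1614) = 7*(6*(1/1614)) = 7*(1/269) = 7/269 ≈ 0.026022)
w(1239, 1670) - X = 1/566 - 1*7/269 = 1/566 - 7/269 = -3693/152254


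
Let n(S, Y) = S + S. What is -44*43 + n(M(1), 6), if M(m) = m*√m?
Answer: -1890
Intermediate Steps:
M(m) = m^(3/2)
n(S, Y) = 2*S
-44*43 + n(M(1), 6) = -44*43 + 2*1^(3/2) = -1892 + 2*1 = -1892 + 2 = -1890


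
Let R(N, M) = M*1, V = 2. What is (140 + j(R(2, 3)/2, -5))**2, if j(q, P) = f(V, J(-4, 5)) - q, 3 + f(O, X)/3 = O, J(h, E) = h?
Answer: 73441/4 ≈ 18360.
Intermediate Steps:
f(O, X) = -9 + 3*O
R(N, M) = M
j(q, P) = -3 - q (j(q, P) = (-9 + 3*2) - q = (-9 + 6) - q = -3 - q)
(140 + j(R(2, 3)/2, -5))**2 = (140 + (-3 - 3/2))**2 = (140 - 9/2)**2 = (271/2)**2 = 73441/4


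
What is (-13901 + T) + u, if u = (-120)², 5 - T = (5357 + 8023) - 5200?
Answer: -7676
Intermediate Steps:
T = -8175 (T = 5 - ((5357 + 8023) - 5200) = 5 - (13380 - 5200) = 5 - 1*8180 = 5 - 8180 = -8175)
u = 14400
(-13901 + T) + u = (-13901 - 8175) + 14400 = -22076 + 14400 = -7676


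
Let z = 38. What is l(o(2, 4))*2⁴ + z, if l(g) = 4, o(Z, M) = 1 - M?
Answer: 102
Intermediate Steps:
l(o(2, 4))*2⁴ + z = 4*2⁴ + 38 = 4*16 + 38 = 64 + 38 = 102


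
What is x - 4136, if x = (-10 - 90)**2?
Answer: 5864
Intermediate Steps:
x = 10000 (x = (-100)**2 = 10000)
x - 4136 = 10000 - 4136 = 5864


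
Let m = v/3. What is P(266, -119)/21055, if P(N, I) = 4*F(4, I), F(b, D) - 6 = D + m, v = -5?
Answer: -1376/63165 ≈ -0.021784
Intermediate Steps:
m = -5/3 ≈ -1.6667
F(b, D) = 13/3 + D (F(b, D) = 6 + (D - 5/3) = 6 + (-5/3 + D) = 13/3 + D)
P(N, I) = 52/3 + 4*I (P(N, I) = 4*(13/3 + I) = 52/3 + 4*I)
P(266, -119)/21055 = (52/3 + 4*(-119))/21055 = (52/3 - 476)*(1/21055) = -1376/3*1/21055 = -1376/63165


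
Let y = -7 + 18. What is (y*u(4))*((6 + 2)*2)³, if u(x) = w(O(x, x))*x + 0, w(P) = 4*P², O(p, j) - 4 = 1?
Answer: 18022400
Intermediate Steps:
O(p, j) = 5 (O(p, j) = 4 + 1 = 5)
u(x) = 100*x (u(x) = (4*5²)*x + 0 = (4*25)*x + 0 = 100*x + 0 = 100*x)
y = 11
(y*u(4))*((6 + 2)*2)³ = (11*(100*4))*((6 + 2)*2)³ = (11*400)*(8*2)³ = 4400*16³ = 4400*4096 = 18022400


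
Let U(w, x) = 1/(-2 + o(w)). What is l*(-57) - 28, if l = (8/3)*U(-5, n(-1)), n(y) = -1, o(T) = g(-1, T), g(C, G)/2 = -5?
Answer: -46/3 ≈ -15.333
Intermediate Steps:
g(C, G) = -10 (g(C, G) = 2*(-5) = -10)
o(T) = -10
U(w, x) = -1/12 (U(w, x) = 1/(-2 - 10) = 1/(-12) = -1/12)
l = -2/9 (l = (8/3)*(-1/12) = -2/9 ≈ -0.22222)
l*(-57) - 28 = -2/9*(-57) - 28 = 38/3 - 28 = -46/3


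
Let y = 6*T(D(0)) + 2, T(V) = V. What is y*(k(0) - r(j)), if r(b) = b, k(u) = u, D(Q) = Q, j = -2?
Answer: 4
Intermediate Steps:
y = 2 (y = 6*0 + 2 = 0 + 2 = 2)
y*(k(0) - r(j)) = 2*(0 - 1*(-2)) = 2*(0 + 2) = 2*2 = 4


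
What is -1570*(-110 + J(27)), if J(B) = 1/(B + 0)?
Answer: 4661330/27 ≈ 1.7264e+5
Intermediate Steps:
J(B) = 1/B
-1570*(-110 + J(27)) = -1570*(-110 + 1/27) = -1570*(-2969/27) = 4661330/27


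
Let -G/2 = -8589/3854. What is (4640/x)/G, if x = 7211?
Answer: 8941280/61935279 ≈ 0.14436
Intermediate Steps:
G = 8589/1927 (G = -(-17178)/3854 = -2*(-8589/3854) = 8589/1927 ≈ 4.4572)
(4640/x)/G = (4640/7211)/(8589/1927) = (4640*(1/7211))*(1927/8589) = (4640/7211)*(1927/8589) = 8941280/61935279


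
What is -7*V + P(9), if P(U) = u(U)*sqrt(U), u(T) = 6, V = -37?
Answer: 277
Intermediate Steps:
P(U) = 6*sqrt(U)
-7*V + P(9) = -7*(-37) + 6*sqrt(9) = 259 + 6*3 = 259 + 18 = 277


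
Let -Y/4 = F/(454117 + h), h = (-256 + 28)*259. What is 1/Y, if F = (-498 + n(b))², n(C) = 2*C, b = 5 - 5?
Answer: -395065/992016 ≈ -0.39824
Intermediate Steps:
b = 0
h = -59052 (h = -228*259 = -59052)
F = 248004 (F = (-498 + 2*0)² = (-498 + 0)² = (-498)² = 248004)
Y = -992016/395065 (Y = -992016/(454117 - 59052) = -992016/395065 ≈ -2.5110)
1/Y = 1/(-992016/395065) = -395065/992016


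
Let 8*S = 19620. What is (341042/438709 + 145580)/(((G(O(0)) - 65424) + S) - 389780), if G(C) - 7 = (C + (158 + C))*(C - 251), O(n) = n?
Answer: -127735194524/432042816745 ≈ -0.29565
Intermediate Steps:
S = 4905/2 (S = (⅛)*19620 = 4905/2 ≈ 2452.5)
G(C) = 7 + (-251 + C)*(158 + 2*C) (G(C) = 7 + (C + (158 + C))*(C - 251) = 7 + (158 + 2*C)*(-251 + C) = 7 + (-251 + C)*(158 + 2*C))
(341042/438709 + 145580)/(((G(O(0)) - 65424) + S) - 389780) = (341042/438709 + 145580)/((((-39651 - 344*0 + 2*0²) - 65424) + 4905/2) - 389780) = (341042*(1/438709) + 145580)/((((-39651 + 0 + 2*0) - 65424) + 4905/2) - 389780) = (341042/438709 + 145580)/((((-39651 + 0 + 0) - 65424) + 4905/2) - 389780) = 63867597262/(438709*(((-39651 - 65424) + 4905/2) - 389780)) = 63867597262/(438709*((-105075 + 4905/2) - 389780)) = 63867597262/(438709*(-205245/2 - 389780)) = 63867597262/(438709*(-984805/2)) = (63867597262/438709)*(-2/984805) = -127735194524/432042816745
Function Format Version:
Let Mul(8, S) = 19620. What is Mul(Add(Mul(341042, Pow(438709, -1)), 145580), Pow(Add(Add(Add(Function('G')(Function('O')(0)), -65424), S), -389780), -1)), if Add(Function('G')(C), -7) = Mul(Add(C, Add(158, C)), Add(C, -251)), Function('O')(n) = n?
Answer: Rational(-127735194524, 432042816745) ≈ -0.29565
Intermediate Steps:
S = Rational(4905, 2) (S = Mul(Rational(1, 8), 19620) = Rational(4905, 2) ≈ 2452.5)
Function('G')(C) = Add(7, Mul(Add(-251, C), Add(158, Mul(2, C)))) (Function('G')(C) = Add(7, Mul(Add(C, Add(158, C)), Add(C, -251))) = Add(7, Mul(Add(158, Mul(2, C)), Add(-251, C))) = Add(7, Mul(Add(-251, C), Add(158, Mul(2, C)))))
Mul(Add(Mul(341042, Pow(438709, -1)), 145580), Pow(Add(Add(Add(Function('G')(Function('O')(0)), -65424), S), -389780), -1)) = Mul(Add(Mul(341042, Pow(438709, -1)), 145580), Pow(Add(Add(Add(Add(-39651, Mul(-344, 0), Mul(2, Pow(0, 2))), -65424), Rational(4905, 2)), -389780), -1)) = Mul(Add(Mul(341042, Rational(1, 438709)), 145580), Pow(Add(Add(Add(Add(-39651, 0, Mul(2, 0)), -65424), Rational(4905, 2)), -389780), -1)) = Mul(Add(Rational(341042, 438709), 145580), Pow(Add(Add(Add(Add(-39651, 0, 0), -65424), Rational(4905, 2)), -389780), -1)) = Mul(Rational(63867597262, 438709), Pow(Add(Add(Add(-39651, -65424), Rational(4905, 2)), -389780), -1)) = Mul(Rational(63867597262, 438709), Pow(Add(Add(-105075, Rational(4905, 2)), -389780), -1)) = Mul(Rational(63867597262, 438709), Pow(Add(Rational(-205245, 2), -389780), -1)) = Mul(Rational(63867597262, 438709), Pow(Rational(-984805, 2), -1)) = Mul(Rational(63867597262, 438709), Rational(-2, 984805)) = Rational(-127735194524, 432042816745)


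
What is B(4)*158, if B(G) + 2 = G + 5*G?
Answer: 3476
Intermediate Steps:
B(G) = -2 + 6*G (B(G) = -2 + (G + 5*G) = -2 + 6*G)
B(4)*158 = (-2 + 6*4)*158 = (-2 + 24)*158 = 22*158 = 3476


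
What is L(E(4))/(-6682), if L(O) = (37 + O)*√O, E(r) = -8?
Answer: -29*I*√2/3341 ≈ -0.012275*I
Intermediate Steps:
L(O) = √O*(37 + O)
L(E(4))/(-6682) = (√(-8)*(37 - 8))/(-6682) = ((2*I*√2)*29)*(-1/6682) = (58*I*√2)*(-1/6682) = -29*I*√2/3341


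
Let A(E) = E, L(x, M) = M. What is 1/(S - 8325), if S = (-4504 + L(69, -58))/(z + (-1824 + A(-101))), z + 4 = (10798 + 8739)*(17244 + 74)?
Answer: -338339837/2816679147587 ≈ -0.00012012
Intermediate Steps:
z = 338341762 (z = -4 + (10798 + 8739)*(17244 + 74) = -4 + 19537*17318 = -4 + 338341766 = 338341762)
S = -4562/338339837 (S = (-4504 - 58)/(338341762 + (-1824 - 101)) = -4562/(338341762 - 1925) = -4562/338339837 ≈ -1.3483e-5)
1/(S - 8325) = 1/(-4562/338339837 - 8325) = 1/(-2816679147587/338339837) = -338339837/2816679147587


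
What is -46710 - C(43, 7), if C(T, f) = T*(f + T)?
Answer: -48860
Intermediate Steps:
C(T, f) = T*(T + f)
-46710 - C(43, 7) = -46710 - 43*(43 + 7) = -46710 - 43*50 = -46710 - 1*2150 = -46710 - 2150 = -48860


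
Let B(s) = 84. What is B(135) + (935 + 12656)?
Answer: 13675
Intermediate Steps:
B(135) + (935 + 12656) = 84 + (935 + 12656) = 84 + 13591 = 13675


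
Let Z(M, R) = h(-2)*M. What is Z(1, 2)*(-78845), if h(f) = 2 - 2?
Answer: 0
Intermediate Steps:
h(f) = 0
Z(M, R) = 0 (Z(M, R) = 0*M = 0)
Z(1, 2)*(-78845) = 0*(-78845) = 0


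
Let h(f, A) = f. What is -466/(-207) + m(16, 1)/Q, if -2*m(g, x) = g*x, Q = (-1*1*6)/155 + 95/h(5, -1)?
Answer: 1112894/608373 ≈ 1.8293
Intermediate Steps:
Q = 2939/155 (Q = (-1*1*6)/155 + 95/5 = -1*6*(1/155) + 95*(1/5) = -6*1/155 + 19 = -6/155 + 19 = 2939/155 ≈ 18.961)
m(g, x) = -g*x/2
-466/(-207) + m(16, 1)/Q = -466/(-207) + (-1/2*16*1)/(2939/155) = -466*(-1/207) - 8*155/2939 = 466/207 - 1240/2939 = 1112894/608373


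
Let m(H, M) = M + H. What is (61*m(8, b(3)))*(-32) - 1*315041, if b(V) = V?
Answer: -336513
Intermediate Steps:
m(H, M) = H + M
(61*m(8, b(3)))*(-32) - 1*315041 = (61*(8 + 3))*(-32) - 1*315041 = (61*11)*(-32) - 315041 = 671*(-32) - 315041 = -21472 - 315041 = -336513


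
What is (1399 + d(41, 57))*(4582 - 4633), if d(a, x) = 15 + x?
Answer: -75021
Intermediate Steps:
(1399 + d(41, 57))*(4582 - 4633) = (1399 + (15 + 57))*(4582 - 4633) = (1399 + 72)*(-51) = 1471*(-51) = -75021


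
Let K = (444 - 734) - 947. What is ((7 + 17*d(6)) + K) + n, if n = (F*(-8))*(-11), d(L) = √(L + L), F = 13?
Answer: -86 + 34*√3 ≈ -27.110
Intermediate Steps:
d(L) = √2*√L (d(L) = √(2*L) = √2*√L)
n = 1144 (n = (13*(-8))*(-11) = -104*(-11) = 1144)
K = -1237 (K = -290 - 947 = -1237)
((7 + 17*d(6)) + K) + n = ((7 + 17*(√2*√6)) - 1237) + 1144 = ((7 + 17*(2*√3)) - 1237) + 1144 = ((7 + 34*√3) - 1237) + 1144 = (-1230 + 34*√3) + 1144 = -86 + 34*√3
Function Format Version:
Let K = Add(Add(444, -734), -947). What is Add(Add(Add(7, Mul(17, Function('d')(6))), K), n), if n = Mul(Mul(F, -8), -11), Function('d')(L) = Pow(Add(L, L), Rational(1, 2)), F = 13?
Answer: Add(-86, Mul(34, Pow(3, Rational(1, 2)))) ≈ -27.110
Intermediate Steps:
Function('d')(L) = Mul(Pow(2, Rational(1, 2)), Pow(L, Rational(1, 2))) (Function('d')(L) = Pow(Mul(2, L), Rational(1, 2)) = Mul(Pow(2, Rational(1, 2)), Pow(L, Rational(1, 2))))
n = 1144 (n = Mul(Mul(13, -8), -11) = Mul(-104, -11) = 1144)
K = -1237 (K = Add(-290, -947) = -1237)
Add(Add(Add(7, Mul(17, Function('d')(6))), K), n) = Add(Add(Add(7, Mul(17, Mul(Pow(2, Rational(1, 2)), Pow(6, Rational(1, 2))))), -1237), 1144) = Add(Add(Add(7, Mul(17, Mul(2, Pow(3, Rational(1, 2))))), -1237), 1144) = Add(Add(Add(7, Mul(34, Pow(3, Rational(1, 2)))), -1237), 1144) = Add(Add(-1230, Mul(34, Pow(3, Rational(1, 2)))), 1144) = Add(-86, Mul(34, Pow(3, Rational(1, 2))))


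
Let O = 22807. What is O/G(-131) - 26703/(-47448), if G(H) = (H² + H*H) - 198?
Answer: 55371103/44975432 ≈ 1.2311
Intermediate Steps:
G(H) = -198 + 2*H² (G(H) = (H² + H²) - 198 = 2*H² - 198 = -198 + 2*H²)
O/G(-131) - 26703/(-47448) = 22807/(-198 + 2*(-131)²) - 26703/(-47448) = 22807/(-198 + 2*17161) - 26703*(-1/47448) = 22807/(-198 + 34322) + 2967/5272 = 22807/34124 + 2967/5272 = 55371103/44975432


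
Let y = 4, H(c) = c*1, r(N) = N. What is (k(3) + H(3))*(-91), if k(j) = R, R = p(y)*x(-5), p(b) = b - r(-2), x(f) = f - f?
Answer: -273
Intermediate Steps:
x(f) = 0
H(c) = c
p(b) = 2 + b (p(b) = b - 1*(-2) = b + 2 = 2 + b)
R = 0 (R = (2 + 4)*0 = 6*0 = 0)
k(j) = 0
(k(3) + H(3))*(-91) = (0 + 3)*(-91) = 3*(-91) = -273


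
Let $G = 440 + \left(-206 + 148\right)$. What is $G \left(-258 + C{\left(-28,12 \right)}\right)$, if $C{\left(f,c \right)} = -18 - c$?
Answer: $-110016$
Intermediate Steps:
$G = 382$ ($G = 440 - 58 = 382$)
$G \left(-258 + C{\left(-28,12 \right)}\right) = 382 \left(-258 - 30\right) = 382 \left(-288\right) = -110016$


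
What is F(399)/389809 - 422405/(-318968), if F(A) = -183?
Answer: 164598899501/124336597112 ≈ 1.3238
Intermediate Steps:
F(399)/389809 - 422405/(-318968) = -183/389809 - 422405/(-318968) = -183*1/389809 - 422405*(-1/318968) = -183/389809 + 422405/318968 = 164598899501/124336597112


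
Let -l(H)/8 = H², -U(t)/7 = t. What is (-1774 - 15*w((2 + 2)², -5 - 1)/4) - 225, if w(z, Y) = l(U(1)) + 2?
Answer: -1073/2 ≈ -536.50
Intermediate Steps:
U(t) = -7*t
l(H) = -8*H²
w(z, Y) = -390 (w(z, Y) = -8*(-7*1)² + 2 = -8*(-7)² + 2 = -8*49 + 2 = -392 + 2 = -390)
(-1774 - 15*w((2 + 2)², -5 - 1)/4) - 225 = (-1774 - 15*(-390)/4) - 225 = (-1774 + 5850*(¼)) - 225 = (-1774 + 2925/2) - 225 = -623/2 - 225 = -1073/2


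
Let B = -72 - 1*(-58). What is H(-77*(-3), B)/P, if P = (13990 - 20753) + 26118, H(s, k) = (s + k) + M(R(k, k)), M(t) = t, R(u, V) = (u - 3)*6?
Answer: 23/3871 ≈ 0.0059416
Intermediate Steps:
R(u, V) = -18 + 6*u (R(u, V) = (-3 + u)*6 = -18 + 6*u)
B = -14 (B = -72 + 58 = -14)
H(s, k) = -18 + s + 7*k (H(s, k) = (s + k) + (-18 + 6*k) = (k + s) + (-18 + 6*k) = -18 + s + 7*k)
P = 19355 (P = -6763 + 26118 = 19355)
H(-77*(-3), B)/P = (-18 - 77*(-3) + 7*(-14))/19355 = (-18 + 231 - 98)*(1/19355) = 115*(1/19355) = 23/3871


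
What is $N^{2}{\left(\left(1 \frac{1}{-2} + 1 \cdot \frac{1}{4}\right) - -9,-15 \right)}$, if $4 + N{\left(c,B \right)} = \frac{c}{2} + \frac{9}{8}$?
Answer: $\frac{9}{4} \approx 2.25$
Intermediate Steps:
$N{\left(c,B \right)} = - \frac{23}{8} + \frac{c}{2}$ ($N{\left(c,B \right)} = -4 + \left(\frac{c}{2} + \frac{9}{8}\right) = -4 + \left(\frac{9}{8} + \frac{c}{2}\right) = - \frac{23}{8} + \frac{c}{2}$)
$N^{2}{\left(\left(1 \frac{1}{-2} + 1 \cdot \frac{1}{4}\right) - -9,-15 \right)} = \left(- \frac{23}{8} + \frac{\left(1 \frac{1}{-2} + 1 \cdot \frac{1}{4}\right) - -9}{2}\right)^{2} = \left(- \frac{23}{8} + \frac{\left(1 \left(- \frac{1}{2}\right) + 1 \cdot \frac{1}{4}\right) + 9}{2}\right)^{2} = \left(- \frac{23}{8} + \frac{\left(- \frac{1}{2} + \frac{1}{4}\right) + 9}{2}\right)^{2} = \left(- \frac{23}{8} + \frac{- \frac{1}{4} + 9}{2}\right)^{2} = \left(- \frac{23}{8} + \frac{1}{2} \cdot \frac{35}{4}\right)^{2} = \left(- \frac{23}{8} + \frac{35}{8}\right)^{2} = \left(\frac{3}{2}\right)^{2} = \frac{9}{4}$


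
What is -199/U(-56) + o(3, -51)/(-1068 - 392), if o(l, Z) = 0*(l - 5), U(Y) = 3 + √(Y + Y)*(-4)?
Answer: -597/1801 - 3184*I*√7/1801 ≈ -0.33148 - 4.6774*I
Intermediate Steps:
U(Y) = 3 - 4*√2*√Y (U(Y) = 3 + √(2*Y)*(-4) = 3 + (√2*√Y)*(-4) = 3 - 4*√2*√Y)
o(l, Z) = 0 (o(l, Z) = 0*(-5 + l) = 0)
-199/U(-56) + o(3, -51)/(-1068 - 392) = -199/(3 - 4*√2*√(-56)) + 0/(-1068 - 392) = -199/(3 - 4*√2*2*I*√14) + 0/(-1460) = -199/(3 - 16*I*√7) + 0*(-1/1460) = -199/(3 - 16*I*√7) + 0 = -199/(3 - 16*I*√7)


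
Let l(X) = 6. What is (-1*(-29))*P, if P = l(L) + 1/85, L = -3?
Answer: 14819/85 ≈ 174.34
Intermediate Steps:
P = 511/85 (P = 6 + 1/85 = 511/85 ≈ 6.0118)
(-1*(-29))*P = -1*(-29)*(511/85) = 29*(511/85) = 14819/85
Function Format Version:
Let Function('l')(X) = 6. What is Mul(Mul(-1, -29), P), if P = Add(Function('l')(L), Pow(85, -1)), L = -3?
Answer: Rational(14819, 85) ≈ 174.34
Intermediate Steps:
P = Rational(511, 85) (P = Add(6, Pow(85, -1)) = Add(6, Rational(1, 85)) = Rational(511, 85) ≈ 6.0118)
Mul(Mul(-1, -29), P) = Mul(Mul(-1, -29), Rational(511, 85)) = Mul(29, Rational(511, 85)) = Rational(14819, 85)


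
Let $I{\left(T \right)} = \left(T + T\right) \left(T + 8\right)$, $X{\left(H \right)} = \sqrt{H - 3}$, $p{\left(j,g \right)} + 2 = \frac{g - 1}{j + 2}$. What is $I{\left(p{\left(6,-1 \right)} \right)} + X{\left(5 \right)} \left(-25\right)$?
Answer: $- \frac{207}{8} - 25 \sqrt{2} \approx -61.23$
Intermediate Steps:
$p{\left(j,g \right)} = -2 + \frac{-1 + g}{2 + j}$ ($p{\left(j,g \right)} = -2 + \frac{g - 1}{j + 2} = -2 + \frac{-1 + g}{2 + j}$)
$X{\left(H \right)} = \sqrt{-3 + H}$
$I{\left(T \right)} = 2 T \left(8 + T\right)$
$I{\left(p{\left(6,-1 \right)} \right)} + X{\left(5 \right)} \left(-25\right) = 2 \frac{-5 - 1 - 12}{2 + 6} \left(8 + \frac{-5 - 1 - 12}{2 + 6}\right) + \sqrt{-3 + 5} \left(-25\right) = 2 \frac{-5 - 1 - 12}{8} \left(8 + \frac{-5 - 1 - 12}{8}\right) + \sqrt{2} \left(-25\right) = 2 \cdot \frac{1}{8} \left(-18\right) \left(8 + \frac{1}{8} \left(-18\right)\right) - 25 \sqrt{2} = 2 \left(- \frac{9}{4}\right) \left(8 - \frac{9}{4}\right) - 25 \sqrt{2} = 2 \left(- \frac{9}{4}\right) \frac{23}{4} - 25 \sqrt{2} = - \frac{207}{8} - 25 \sqrt{2}$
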